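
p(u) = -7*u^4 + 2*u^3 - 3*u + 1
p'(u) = -28*u^3 + 6*u^2 - 3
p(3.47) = -940.73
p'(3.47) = -1100.65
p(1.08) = -9.24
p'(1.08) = -31.27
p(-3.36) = -956.97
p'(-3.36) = 1126.86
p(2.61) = -296.10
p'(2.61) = -459.96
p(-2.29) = -208.65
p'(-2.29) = 364.72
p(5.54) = -6269.38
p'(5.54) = -4579.73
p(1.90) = -82.21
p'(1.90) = -173.39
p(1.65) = -46.85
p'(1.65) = -112.44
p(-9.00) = -47357.00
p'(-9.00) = 20895.00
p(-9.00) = -47357.00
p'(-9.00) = 20895.00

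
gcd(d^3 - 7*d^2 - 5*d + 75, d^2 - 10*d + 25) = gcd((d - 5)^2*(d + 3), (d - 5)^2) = d^2 - 10*d + 25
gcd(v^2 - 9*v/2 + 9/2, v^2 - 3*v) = v - 3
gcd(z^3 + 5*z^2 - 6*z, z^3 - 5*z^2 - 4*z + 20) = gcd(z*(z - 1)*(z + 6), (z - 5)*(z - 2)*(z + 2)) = 1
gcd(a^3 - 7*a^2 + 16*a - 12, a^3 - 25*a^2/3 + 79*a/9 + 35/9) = 1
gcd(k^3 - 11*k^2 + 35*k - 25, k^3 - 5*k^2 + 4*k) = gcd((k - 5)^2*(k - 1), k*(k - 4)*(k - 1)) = k - 1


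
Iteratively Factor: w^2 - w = (w - 1)*(w)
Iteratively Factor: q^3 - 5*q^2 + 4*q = (q - 4)*(q^2 - q) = q*(q - 4)*(q - 1)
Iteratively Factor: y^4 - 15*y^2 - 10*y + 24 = (y + 2)*(y^3 - 2*y^2 - 11*y + 12) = (y - 1)*(y + 2)*(y^2 - y - 12) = (y - 1)*(y + 2)*(y + 3)*(y - 4)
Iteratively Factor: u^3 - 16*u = (u + 4)*(u^2 - 4*u) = u*(u + 4)*(u - 4)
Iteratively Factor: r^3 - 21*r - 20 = (r + 1)*(r^2 - r - 20) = (r + 1)*(r + 4)*(r - 5)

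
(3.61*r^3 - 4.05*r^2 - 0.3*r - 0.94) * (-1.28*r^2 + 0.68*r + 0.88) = -4.6208*r^5 + 7.6388*r^4 + 0.8068*r^3 - 2.5648*r^2 - 0.9032*r - 0.8272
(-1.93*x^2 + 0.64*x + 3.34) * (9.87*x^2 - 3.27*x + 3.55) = -19.0491*x^4 + 12.6279*x^3 + 24.0215*x^2 - 8.6498*x + 11.857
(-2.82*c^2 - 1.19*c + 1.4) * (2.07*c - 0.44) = -5.8374*c^3 - 1.2225*c^2 + 3.4216*c - 0.616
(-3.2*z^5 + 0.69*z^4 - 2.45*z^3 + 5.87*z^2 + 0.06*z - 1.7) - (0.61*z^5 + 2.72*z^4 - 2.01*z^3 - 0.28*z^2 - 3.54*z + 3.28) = -3.81*z^5 - 2.03*z^4 - 0.44*z^3 + 6.15*z^2 + 3.6*z - 4.98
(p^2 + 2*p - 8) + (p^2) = 2*p^2 + 2*p - 8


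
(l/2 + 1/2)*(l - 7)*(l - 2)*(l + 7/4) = l^4/2 - 25*l^3/8 - 9*l^2/2 + 91*l/8 + 49/4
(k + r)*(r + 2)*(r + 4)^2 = k*r^3 + 10*k*r^2 + 32*k*r + 32*k + r^4 + 10*r^3 + 32*r^2 + 32*r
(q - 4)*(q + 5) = q^2 + q - 20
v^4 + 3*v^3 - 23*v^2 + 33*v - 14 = (v - 2)*(v - 1)^2*(v + 7)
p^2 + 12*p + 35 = (p + 5)*(p + 7)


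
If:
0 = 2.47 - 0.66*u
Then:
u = 3.74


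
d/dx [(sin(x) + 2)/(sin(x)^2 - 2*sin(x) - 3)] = (-4*sin(x) + cos(x)^2)*cos(x)/((sin(x) - 3)^2*(sin(x) + 1)^2)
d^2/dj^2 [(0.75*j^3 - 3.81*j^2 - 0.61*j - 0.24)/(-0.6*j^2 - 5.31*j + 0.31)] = (-4.44089209850063e-16*j^5 - 5.32907051820075e-15*j^4 - 66.41127*j^3 + 12.17781*j^2 + 4.83615*j + 16.363932)/(0.216*j^6 + 5.7348*j^5 + 50.41818*j^4 + 143.795331*j^3 - 26.049393*j^2 + 1.530873*j - 0.029791)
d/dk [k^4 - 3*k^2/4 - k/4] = 4*k^3 - 3*k/2 - 1/4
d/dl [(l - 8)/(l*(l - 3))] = (-l^2 + 16*l - 24)/(l^2*(l^2 - 6*l + 9))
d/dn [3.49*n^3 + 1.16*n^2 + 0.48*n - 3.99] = 10.47*n^2 + 2.32*n + 0.48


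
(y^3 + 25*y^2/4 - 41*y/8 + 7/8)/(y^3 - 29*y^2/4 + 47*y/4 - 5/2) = (2*y^2 + 13*y - 7)/(2*(y^2 - 7*y + 10))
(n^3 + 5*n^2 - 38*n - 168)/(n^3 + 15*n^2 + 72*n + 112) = (n - 6)/(n + 4)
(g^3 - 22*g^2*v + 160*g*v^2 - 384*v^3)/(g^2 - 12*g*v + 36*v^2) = (-g^2 + 16*g*v - 64*v^2)/(-g + 6*v)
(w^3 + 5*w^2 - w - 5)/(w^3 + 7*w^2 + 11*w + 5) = (w - 1)/(w + 1)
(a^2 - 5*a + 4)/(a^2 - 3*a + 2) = (a - 4)/(a - 2)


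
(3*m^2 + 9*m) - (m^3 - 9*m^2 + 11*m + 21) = -m^3 + 12*m^2 - 2*m - 21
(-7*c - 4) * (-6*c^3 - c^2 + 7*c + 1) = 42*c^4 + 31*c^3 - 45*c^2 - 35*c - 4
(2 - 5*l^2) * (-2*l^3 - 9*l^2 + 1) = 10*l^5 + 45*l^4 - 4*l^3 - 23*l^2 + 2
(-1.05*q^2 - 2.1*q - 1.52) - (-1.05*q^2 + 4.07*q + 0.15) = -6.17*q - 1.67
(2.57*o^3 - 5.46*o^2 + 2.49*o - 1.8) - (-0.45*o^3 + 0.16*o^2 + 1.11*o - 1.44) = 3.02*o^3 - 5.62*o^2 + 1.38*o - 0.36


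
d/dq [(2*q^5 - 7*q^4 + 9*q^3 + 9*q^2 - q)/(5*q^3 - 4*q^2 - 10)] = (20*q^7 - 59*q^6 + 56*q^5 - 181*q^4 + 290*q^3 - 274*q^2 - 180*q + 10)/(25*q^6 - 40*q^5 + 16*q^4 - 100*q^3 + 80*q^2 + 100)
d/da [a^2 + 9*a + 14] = 2*a + 9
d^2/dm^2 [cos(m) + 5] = -cos(m)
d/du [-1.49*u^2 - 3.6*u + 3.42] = -2.98*u - 3.6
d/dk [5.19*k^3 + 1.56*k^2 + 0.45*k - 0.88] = 15.57*k^2 + 3.12*k + 0.45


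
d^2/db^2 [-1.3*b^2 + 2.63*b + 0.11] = -2.60000000000000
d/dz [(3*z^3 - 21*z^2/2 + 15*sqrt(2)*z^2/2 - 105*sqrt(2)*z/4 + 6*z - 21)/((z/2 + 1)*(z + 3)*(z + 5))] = 3*(-5*sqrt(2)*z^4 + 27*z^4 + 35*sqrt(2)*z^3 + 116*z^3 - 35*z^2 + 330*sqrt(2)*z^2 - 140*z + 300*sqrt(2)*z - 525*sqrt(2) + 554)/(z^6 + 20*z^5 + 162*z^4 + 680*z^3 + 1561*z^2 + 1860*z + 900)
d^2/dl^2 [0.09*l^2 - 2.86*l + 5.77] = 0.180000000000000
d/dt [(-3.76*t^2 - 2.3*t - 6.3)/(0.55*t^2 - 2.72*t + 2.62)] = (11.4922*t^2 - 12.7724*t - 23.162)/(0.3025*t^4 - 2.992*t^3 + 10.2804*t^2 - 14.2528*t + 6.8644)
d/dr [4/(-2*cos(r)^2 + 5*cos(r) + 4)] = 4*(5 - 4*cos(r))*sin(r)/(5*cos(r) - cos(2*r) + 3)^2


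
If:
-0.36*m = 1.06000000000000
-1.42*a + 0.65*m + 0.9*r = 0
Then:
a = 0.633802816901408*r - 1.34780907668232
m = -2.94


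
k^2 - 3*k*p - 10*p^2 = (k - 5*p)*(k + 2*p)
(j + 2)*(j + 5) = j^2 + 7*j + 10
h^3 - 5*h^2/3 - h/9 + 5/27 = (h - 5/3)*(h - 1/3)*(h + 1/3)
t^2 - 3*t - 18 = (t - 6)*(t + 3)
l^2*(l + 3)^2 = l^4 + 6*l^3 + 9*l^2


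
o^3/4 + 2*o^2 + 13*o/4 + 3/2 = (o/4 + 1/4)*(o + 1)*(o + 6)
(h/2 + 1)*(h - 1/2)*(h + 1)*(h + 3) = h^4/2 + 11*h^3/4 + 4*h^2 + h/4 - 3/2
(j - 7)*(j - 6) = j^2 - 13*j + 42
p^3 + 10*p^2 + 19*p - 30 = (p - 1)*(p + 5)*(p + 6)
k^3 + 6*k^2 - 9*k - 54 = (k - 3)*(k + 3)*(k + 6)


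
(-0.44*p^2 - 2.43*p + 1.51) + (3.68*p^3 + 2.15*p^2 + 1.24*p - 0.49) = 3.68*p^3 + 1.71*p^2 - 1.19*p + 1.02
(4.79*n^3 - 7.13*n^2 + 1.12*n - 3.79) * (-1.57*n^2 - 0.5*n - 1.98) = -7.5203*n^5 + 8.7991*n^4 - 7.6776*n^3 + 19.5077*n^2 - 0.3226*n + 7.5042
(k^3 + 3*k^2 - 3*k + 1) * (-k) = -k^4 - 3*k^3 + 3*k^2 - k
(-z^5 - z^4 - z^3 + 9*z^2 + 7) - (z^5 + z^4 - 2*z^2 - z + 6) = -2*z^5 - 2*z^4 - z^3 + 11*z^2 + z + 1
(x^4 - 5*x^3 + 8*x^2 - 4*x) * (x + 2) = x^5 - 3*x^4 - 2*x^3 + 12*x^2 - 8*x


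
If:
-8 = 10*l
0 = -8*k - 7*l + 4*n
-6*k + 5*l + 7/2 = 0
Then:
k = -1/12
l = -4/5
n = -47/30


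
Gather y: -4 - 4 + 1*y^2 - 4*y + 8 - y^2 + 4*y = 0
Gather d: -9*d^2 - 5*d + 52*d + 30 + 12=-9*d^2 + 47*d + 42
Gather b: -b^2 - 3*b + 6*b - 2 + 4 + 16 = -b^2 + 3*b + 18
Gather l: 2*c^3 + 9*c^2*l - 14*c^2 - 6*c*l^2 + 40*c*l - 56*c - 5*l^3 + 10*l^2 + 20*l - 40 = 2*c^3 - 14*c^2 - 56*c - 5*l^3 + l^2*(10 - 6*c) + l*(9*c^2 + 40*c + 20) - 40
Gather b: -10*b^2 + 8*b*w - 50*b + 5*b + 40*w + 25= -10*b^2 + b*(8*w - 45) + 40*w + 25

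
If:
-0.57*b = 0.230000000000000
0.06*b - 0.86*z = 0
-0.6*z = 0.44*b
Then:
No Solution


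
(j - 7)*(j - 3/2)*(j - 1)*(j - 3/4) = j^4 - 41*j^3/4 + 209*j^2/8 - 99*j/4 + 63/8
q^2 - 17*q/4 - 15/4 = (q - 5)*(q + 3/4)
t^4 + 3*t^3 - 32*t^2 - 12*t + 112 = (t - 4)*(t - 2)*(t + 2)*(t + 7)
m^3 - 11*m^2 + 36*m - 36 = (m - 6)*(m - 3)*(m - 2)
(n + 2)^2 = n^2 + 4*n + 4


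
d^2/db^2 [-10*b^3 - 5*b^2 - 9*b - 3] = -60*b - 10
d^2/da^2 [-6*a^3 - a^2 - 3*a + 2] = -36*a - 2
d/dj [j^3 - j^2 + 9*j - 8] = 3*j^2 - 2*j + 9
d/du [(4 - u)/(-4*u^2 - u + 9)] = (4*u^2 + u - (u - 4)*(8*u + 1) - 9)/(4*u^2 + u - 9)^2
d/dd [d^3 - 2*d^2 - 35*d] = 3*d^2 - 4*d - 35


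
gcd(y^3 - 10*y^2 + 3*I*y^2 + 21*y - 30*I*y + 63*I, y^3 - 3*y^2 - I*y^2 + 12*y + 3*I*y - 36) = y^2 + y*(-3 + 3*I) - 9*I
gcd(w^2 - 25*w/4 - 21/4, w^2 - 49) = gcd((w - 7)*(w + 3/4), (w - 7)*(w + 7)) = w - 7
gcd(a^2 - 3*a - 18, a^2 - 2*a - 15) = a + 3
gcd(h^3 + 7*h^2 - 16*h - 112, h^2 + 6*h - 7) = h + 7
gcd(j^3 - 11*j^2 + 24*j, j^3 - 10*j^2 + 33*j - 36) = j - 3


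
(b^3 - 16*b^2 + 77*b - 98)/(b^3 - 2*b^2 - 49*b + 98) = (b - 7)/(b + 7)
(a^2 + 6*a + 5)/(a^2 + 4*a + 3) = (a + 5)/(a + 3)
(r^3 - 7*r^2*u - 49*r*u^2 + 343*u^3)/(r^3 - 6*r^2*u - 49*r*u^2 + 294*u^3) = (r - 7*u)/(r - 6*u)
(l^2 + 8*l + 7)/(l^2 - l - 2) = (l + 7)/(l - 2)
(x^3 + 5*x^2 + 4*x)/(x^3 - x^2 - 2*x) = (x + 4)/(x - 2)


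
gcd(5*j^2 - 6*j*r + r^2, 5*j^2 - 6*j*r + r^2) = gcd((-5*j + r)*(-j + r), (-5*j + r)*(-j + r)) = 5*j^2 - 6*j*r + r^2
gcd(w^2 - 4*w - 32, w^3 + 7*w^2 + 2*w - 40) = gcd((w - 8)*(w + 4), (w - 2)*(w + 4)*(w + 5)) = w + 4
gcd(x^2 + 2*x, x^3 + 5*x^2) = x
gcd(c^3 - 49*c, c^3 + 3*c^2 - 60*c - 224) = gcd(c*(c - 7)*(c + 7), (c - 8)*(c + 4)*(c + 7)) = c + 7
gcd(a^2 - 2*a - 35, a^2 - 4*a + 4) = 1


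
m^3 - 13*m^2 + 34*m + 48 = (m - 8)*(m - 6)*(m + 1)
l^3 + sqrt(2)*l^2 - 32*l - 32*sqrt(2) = (l - 4*sqrt(2))*(l + sqrt(2))*(l + 4*sqrt(2))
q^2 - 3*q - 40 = (q - 8)*(q + 5)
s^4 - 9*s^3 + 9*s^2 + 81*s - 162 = (s - 6)*(s - 3)^2*(s + 3)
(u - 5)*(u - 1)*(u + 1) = u^3 - 5*u^2 - u + 5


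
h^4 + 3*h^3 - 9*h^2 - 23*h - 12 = (h - 3)*(h + 1)^2*(h + 4)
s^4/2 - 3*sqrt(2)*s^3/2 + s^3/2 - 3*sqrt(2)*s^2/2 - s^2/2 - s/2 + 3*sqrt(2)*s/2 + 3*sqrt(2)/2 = (s/2 + 1/2)*(s - 1)*(s + 1)*(s - 3*sqrt(2))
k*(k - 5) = k^2 - 5*k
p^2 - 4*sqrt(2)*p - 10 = (p - 5*sqrt(2))*(p + sqrt(2))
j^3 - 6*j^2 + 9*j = j*(j - 3)^2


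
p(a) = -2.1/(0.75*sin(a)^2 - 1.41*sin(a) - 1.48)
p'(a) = -2.1*(-1.5*sin(a)*cos(a) + 1.41*cos(a))/(0.75*sin(a)^2 - 1.41*sin(a) - 1.48)^2 = (3.15*sin(a) - 2.961)*cos(a)/(-0.75*sin(a)^2 + 1.41*sin(a) + 1.48)^2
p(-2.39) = 12.53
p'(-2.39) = 132.98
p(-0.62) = 5.15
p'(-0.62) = -23.48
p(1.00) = 0.98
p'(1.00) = -0.04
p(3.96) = 41.27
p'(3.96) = 1388.78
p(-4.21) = 0.98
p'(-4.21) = 0.02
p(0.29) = 1.15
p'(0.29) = -0.59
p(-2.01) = -5.11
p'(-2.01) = 14.66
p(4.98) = -3.64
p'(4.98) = -4.76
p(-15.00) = 8.54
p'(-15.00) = 62.92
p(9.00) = 1.09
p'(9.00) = 0.41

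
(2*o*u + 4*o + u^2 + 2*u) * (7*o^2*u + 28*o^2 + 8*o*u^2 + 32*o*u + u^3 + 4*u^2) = 14*o^3*u^2 + 84*o^3*u + 112*o^3 + 23*o^2*u^3 + 138*o^2*u^2 + 184*o^2*u + 10*o*u^4 + 60*o*u^3 + 80*o*u^2 + u^5 + 6*u^4 + 8*u^3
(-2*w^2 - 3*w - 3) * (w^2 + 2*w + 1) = -2*w^4 - 7*w^3 - 11*w^2 - 9*w - 3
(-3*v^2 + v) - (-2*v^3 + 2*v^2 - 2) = 2*v^3 - 5*v^2 + v + 2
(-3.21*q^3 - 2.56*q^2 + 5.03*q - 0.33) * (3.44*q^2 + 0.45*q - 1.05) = -11.0424*q^5 - 10.2509*q^4 + 19.5217*q^3 + 3.8163*q^2 - 5.43*q + 0.3465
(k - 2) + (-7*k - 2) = -6*k - 4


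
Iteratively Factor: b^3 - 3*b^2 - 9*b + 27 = (b + 3)*(b^2 - 6*b + 9) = (b - 3)*(b + 3)*(b - 3)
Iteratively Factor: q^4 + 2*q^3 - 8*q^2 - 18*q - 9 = (q + 1)*(q^3 + q^2 - 9*q - 9) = (q + 1)^2*(q^2 - 9) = (q + 1)^2*(q + 3)*(q - 3)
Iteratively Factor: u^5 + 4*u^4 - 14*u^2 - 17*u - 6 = (u + 3)*(u^4 + u^3 - 3*u^2 - 5*u - 2) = (u + 1)*(u + 3)*(u^3 - 3*u - 2) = (u + 1)^2*(u + 3)*(u^2 - u - 2) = (u - 2)*(u + 1)^2*(u + 3)*(u + 1)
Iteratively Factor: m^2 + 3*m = (m)*(m + 3)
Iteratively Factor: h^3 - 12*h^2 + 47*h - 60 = (h - 3)*(h^2 - 9*h + 20) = (h - 5)*(h - 3)*(h - 4)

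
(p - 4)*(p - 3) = p^2 - 7*p + 12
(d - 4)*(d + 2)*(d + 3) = d^3 + d^2 - 14*d - 24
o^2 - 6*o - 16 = (o - 8)*(o + 2)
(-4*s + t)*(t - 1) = -4*s*t + 4*s + t^2 - t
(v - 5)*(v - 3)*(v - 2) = v^3 - 10*v^2 + 31*v - 30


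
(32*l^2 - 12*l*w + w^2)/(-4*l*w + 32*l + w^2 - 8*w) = (-8*l + w)/(w - 8)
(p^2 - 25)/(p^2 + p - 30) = (p + 5)/(p + 6)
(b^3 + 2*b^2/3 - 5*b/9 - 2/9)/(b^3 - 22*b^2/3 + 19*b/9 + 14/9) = (b + 1)/(b - 7)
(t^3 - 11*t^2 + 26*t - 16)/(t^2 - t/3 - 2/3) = 3*(t^2 - 10*t + 16)/(3*t + 2)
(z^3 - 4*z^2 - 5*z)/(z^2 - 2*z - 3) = z*(z - 5)/(z - 3)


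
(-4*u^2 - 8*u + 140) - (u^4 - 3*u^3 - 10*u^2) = -u^4 + 3*u^3 + 6*u^2 - 8*u + 140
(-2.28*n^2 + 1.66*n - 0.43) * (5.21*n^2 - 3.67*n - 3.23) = -11.8788*n^4 + 17.0162*n^3 - 0.968100000000001*n^2 - 3.7837*n + 1.3889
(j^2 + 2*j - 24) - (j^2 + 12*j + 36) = -10*j - 60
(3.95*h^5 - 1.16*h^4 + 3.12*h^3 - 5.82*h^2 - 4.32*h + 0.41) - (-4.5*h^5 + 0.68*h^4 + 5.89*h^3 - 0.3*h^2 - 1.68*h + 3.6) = 8.45*h^5 - 1.84*h^4 - 2.77*h^3 - 5.52*h^2 - 2.64*h - 3.19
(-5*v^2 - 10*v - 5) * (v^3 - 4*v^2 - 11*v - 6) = -5*v^5 + 10*v^4 + 90*v^3 + 160*v^2 + 115*v + 30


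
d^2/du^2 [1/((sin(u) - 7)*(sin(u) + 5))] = (-4*sin(u)^4 + 6*sin(u)^3 - 138*sin(u)^2 + 58*sin(u) + 78)/((sin(u) - 7)^3*(sin(u) + 5)^3)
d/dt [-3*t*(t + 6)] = -6*t - 18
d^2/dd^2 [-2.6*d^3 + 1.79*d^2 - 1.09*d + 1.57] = 3.58 - 15.6*d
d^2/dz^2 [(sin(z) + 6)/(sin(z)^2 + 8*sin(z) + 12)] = (2*sin(z) + cos(z)^2 + 1)/(sin(z) + 2)^3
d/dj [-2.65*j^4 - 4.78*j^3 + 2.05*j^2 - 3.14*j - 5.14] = -10.6*j^3 - 14.34*j^2 + 4.1*j - 3.14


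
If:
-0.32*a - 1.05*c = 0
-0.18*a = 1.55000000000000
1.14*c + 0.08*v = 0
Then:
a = -8.61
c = 2.62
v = -37.40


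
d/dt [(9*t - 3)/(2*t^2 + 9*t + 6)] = 3*(-6*t^2 + 4*t + 27)/(4*t^4 + 36*t^3 + 105*t^2 + 108*t + 36)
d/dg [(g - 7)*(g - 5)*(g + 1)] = 3*g^2 - 22*g + 23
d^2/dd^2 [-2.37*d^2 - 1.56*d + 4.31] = -4.74000000000000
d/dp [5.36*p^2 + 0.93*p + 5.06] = 10.72*p + 0.93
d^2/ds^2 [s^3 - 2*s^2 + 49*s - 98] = 6*s - 4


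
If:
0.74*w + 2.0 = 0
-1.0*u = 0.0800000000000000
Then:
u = -0.08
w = -2.70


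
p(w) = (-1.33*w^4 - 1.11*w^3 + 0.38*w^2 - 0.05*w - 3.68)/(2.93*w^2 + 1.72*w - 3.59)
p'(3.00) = -2.72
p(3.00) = -4.94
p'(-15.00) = 13.50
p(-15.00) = -100.82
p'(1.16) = 6.29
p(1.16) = -3.14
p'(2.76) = -2.46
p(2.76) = -4.32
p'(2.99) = -2.71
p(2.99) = -4.92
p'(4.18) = -3.87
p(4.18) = -8.84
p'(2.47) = -2.13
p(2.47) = -3.65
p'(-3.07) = 2.43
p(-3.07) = -4.59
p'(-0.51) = -0.16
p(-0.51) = 0.94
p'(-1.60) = -28.40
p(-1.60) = -5.87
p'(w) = (-5.86*w - 1.72)*(-1.33*w^4 - 1.11*w^3 + 0.38*w^2 - 0.05*w - 3.68)/(2.93*w^2 + 1.72*w - 3.59)^2 + (-5.32*w^3 - 3.33*w^2 + 0.76*w - 0.05)/(2.93*w^2 + 1.72*w - 3.59)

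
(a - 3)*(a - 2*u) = a^2 - 2*a*u - 3*a + 6*u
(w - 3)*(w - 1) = w^2 - 4*w + 3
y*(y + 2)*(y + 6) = y^3 + 8*y^2 + 12*y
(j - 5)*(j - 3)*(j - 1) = j^3 - 9*j^2 + 23*j - 15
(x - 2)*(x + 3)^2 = x^3 + 4*x^2 - 3*x - 18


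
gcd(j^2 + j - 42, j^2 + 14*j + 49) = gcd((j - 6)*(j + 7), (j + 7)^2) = j + 7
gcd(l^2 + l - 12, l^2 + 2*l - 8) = l + 4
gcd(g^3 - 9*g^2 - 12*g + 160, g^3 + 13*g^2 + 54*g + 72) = g + 4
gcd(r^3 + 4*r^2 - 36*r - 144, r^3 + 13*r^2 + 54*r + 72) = r^2 + 10*r + 24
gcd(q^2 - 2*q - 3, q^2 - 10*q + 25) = 1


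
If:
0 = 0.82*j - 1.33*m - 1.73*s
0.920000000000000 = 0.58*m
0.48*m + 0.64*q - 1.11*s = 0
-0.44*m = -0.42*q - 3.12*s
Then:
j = 3.23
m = 1.59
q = -0.65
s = 0.31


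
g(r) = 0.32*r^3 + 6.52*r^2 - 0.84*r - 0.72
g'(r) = 0.96*r^2 + 13.04*r - 0.84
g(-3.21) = 58.57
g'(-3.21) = -32.81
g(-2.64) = 41.05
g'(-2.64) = -28.57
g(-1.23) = 9.58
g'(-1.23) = -15.43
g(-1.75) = 19.00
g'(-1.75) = -20.72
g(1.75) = 19.49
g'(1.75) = 24.92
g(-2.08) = 26.36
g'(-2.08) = -23.81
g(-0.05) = -0.66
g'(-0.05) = -1.49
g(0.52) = 0.65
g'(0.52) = 6.20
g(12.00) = 1481.04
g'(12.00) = 293.88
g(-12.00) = 395.28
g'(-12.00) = -19.08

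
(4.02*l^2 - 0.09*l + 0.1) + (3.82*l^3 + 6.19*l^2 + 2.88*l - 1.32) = 3.82*l^3 + 10.21*l^2 + 2.79*l - 1.22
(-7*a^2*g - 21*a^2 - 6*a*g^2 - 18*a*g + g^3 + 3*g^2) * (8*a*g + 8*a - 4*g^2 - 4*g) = -56*a^3*g^2 - 224*a^3*g - 168*a^3 - 20*a^2*g^3 - 80*a^2*g^2 - 60*a^2*g + 32*a*g^4 + 128*a*g^3 + 96*a*g^2 - 4*g^5 - 16*g^4 - 12*g^3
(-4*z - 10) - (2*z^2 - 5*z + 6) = -2*z^2 + z - 16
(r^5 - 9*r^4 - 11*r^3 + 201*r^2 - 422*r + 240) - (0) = r^5 - 9*r^4 - 11*r^3 + 201*r^2 - 422*r + 240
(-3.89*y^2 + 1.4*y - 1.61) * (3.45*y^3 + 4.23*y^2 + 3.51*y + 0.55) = -13.4205*y^5 - 11.6247*y^4 - 13.2864*y^3 - 4.0358*y^2 - 4.8811*y - 0.8855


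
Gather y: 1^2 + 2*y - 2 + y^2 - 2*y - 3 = y^2 - 4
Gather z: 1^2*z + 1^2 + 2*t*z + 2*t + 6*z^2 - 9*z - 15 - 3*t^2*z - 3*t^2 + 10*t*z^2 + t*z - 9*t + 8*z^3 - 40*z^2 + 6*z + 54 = -3*t^2 - 7*t + 8*z^3 + z^2*(10*t - 34) + z*(-3*t^2 + 3*t - 2) + 40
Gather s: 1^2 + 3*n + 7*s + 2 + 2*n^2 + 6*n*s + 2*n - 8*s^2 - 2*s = 2*n^2 + 5*n - 8*s^2 + s*(6*n + 5) + 3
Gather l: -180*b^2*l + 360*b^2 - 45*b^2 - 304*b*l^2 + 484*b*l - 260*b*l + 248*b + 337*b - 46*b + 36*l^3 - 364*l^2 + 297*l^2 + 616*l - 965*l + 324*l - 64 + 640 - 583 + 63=315*b^2 + 539*b + 36*l^3 + l^2*(-304*b - 67) + l*(-180*b^2 + 224*b - 25) + 56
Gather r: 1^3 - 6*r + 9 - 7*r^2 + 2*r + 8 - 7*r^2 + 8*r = -14*r^2 + 4*r + 18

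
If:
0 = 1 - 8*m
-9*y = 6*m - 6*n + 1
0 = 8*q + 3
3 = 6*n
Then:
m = 1/8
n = 1/2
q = -3/8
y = 5/36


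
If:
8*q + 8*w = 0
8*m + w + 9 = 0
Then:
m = -w/8 - 9/8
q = -w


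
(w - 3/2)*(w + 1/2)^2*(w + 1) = w^4 + w^3/2 - 7*w^2/4 - 13*w/8 - 3/8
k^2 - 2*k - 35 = (k - 7)*(k + 5)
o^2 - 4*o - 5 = (o - 5)*(o + 1)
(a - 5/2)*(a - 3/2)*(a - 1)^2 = a^4 - 6*a^3 + 51*a^2/4 - 23*a/2 + 15/4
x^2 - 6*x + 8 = (x - 4)*(x - 2)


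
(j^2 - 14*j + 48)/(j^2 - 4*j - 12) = (j - 8)/(j + 2)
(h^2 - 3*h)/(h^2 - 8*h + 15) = h/(h - 5)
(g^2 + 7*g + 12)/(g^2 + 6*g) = (g^2 + 7*g + 12)/(g*(g + 6))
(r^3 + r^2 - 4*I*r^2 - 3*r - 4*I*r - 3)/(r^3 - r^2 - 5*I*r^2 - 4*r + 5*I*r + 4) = (r^2 + r*(1 - 3*I) - 3*I)/(r^2 - r*(1 + 4*I) + 4*I)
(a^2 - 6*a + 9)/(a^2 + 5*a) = (a^2 - 6*a + 9)/(a*(a + 5))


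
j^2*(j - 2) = j^3 - 2*j^2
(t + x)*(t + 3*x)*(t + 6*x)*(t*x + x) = t^4*x + 10*t^3*x^2 + t^3*x + 27*t^2*x^3 + 10*t^2*x^2 + 18*t*x^4 + 27*t*x^3 + 18*x^4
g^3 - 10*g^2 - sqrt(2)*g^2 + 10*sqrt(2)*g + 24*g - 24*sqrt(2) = (g - 6)*(g - 4)*(g - sqrt(2))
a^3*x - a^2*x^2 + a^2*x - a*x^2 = a*(a - x)*(a*x + x)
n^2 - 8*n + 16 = (n - 4)^2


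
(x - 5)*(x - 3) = x^2 - 8*x + 15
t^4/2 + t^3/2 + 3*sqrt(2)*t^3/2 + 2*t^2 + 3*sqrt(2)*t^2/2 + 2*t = t*(t/2 + 1/2)*(t + sqrt(2))*(t + 2*sqrt(2))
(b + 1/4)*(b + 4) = b^2 + 17*b/4 + 1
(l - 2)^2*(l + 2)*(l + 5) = l^4 + 3*l^3 - 14*l^2 - 12*l + 40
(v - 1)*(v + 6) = v^2 + 5*v - 6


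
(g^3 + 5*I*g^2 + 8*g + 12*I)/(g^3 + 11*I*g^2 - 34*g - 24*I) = (g - 2*I)/(g + 4*I)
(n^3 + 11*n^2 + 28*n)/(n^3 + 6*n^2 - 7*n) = (n + 4)/(n - 1)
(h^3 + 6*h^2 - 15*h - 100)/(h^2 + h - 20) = h + 5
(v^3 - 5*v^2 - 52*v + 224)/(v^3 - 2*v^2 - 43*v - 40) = (v^2 + 3*v - 28)/(v^2 + 6*v + 5)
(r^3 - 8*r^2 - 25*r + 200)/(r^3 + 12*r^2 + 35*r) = (r^2 - 13*r + 40)/(r*(r + 7))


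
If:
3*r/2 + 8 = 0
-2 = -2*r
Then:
No Solution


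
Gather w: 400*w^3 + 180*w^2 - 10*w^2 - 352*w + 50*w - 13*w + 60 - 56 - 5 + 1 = 400*w^3 + 170*w^2 - 315*w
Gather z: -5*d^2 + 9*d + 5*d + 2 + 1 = -5*d^2 + 14*d + 3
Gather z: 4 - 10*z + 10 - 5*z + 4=18 - 15*z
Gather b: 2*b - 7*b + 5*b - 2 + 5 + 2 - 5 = 0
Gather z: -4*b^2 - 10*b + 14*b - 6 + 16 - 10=-4*b^2 + 4*b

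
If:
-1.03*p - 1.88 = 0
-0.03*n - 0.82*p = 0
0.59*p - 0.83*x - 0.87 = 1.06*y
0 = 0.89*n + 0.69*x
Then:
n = 49.89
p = -1.83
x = -64.35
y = 48.55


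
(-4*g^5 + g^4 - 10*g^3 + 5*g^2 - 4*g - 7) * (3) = -12*g^5 + 3*g^4 - 30*g^3 + 15*g^2 - 12*g - 21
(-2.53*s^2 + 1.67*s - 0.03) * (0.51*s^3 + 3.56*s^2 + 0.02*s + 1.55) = -1.2903*s^5 - 8.1551*s^4 + 5.8793*s^3 - 3.9949*s^2 + 2.5879*s - 0.0465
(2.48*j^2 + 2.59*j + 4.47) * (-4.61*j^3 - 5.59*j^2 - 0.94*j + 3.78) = -11.4328*j^5 - 25.8031*j^4 - 37.416*j^3 - 18.0475*j^2 + 5.5884*j + 16.8966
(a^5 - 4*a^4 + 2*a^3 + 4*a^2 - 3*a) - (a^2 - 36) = a^5 - 4*a^4 + 2*a^3 + 3*a^2 - 3*a + 36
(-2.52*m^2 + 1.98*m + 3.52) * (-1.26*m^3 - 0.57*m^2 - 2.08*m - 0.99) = 3.1752*m^5 - 1.0584*m^4 - 0.3222*m^3 - 3.63*m^2 - 9.2818*m - 3.4848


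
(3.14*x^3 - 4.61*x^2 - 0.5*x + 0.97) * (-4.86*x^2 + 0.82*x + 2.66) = -15.2604*x^5 + 24.9794*x^4 + 7.0022*x^3 - 17.3868*x^2 - 0.5346*x + 2.5802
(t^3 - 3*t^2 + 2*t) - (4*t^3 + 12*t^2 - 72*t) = -3*t^3 - 15*t^2 + 74*t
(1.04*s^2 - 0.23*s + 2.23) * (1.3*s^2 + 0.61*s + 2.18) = 1.352*s^4 + 0.3354*s^3 + 5.0259*s^2 + 0.8589*s + 4.8614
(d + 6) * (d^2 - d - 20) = d^3 + 5*d^2 - 26*d - 120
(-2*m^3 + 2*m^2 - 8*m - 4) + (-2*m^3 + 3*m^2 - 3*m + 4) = -4*m^3 + 5*m^2 - 11*m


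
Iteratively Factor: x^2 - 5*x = (x)*(x - 5)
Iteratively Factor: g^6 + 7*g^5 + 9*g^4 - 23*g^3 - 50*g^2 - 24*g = (g + 4)*(g^5 + 3*g^4 - 3*g^3 - 11*g^2 - 6*g) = (g + 1)*(g + 4)*(g^4 + 2*g^3 - 5*g^2 - 6*g) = g*(g + 1)*(g + 4)*(g^3 + 2*g^2 - 5*g - 6) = g*(g - 2)*(g + 1)*(g + 4)*(g^2 + 4*g + 3) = g*(g - 2)*(g + 1)*(g + 3)*(g + 4)*(g + 1)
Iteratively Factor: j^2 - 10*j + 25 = (j - 5)*(j - 5)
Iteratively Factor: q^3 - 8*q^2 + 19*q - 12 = (q - 4)*(q^2 - 4*q + 3) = (q - 4)*(q - 3)*(q - 1)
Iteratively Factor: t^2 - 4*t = (t - 4)*(t)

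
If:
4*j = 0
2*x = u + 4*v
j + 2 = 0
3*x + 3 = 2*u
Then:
No Solution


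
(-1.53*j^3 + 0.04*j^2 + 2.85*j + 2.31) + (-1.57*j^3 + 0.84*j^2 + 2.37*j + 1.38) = -3.1*j^3 + 0.88*j^2 + 5.22*j + 3.69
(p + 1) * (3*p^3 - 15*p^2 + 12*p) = 3*p^4 - 12*p^3 - 3*p^2 + 12*p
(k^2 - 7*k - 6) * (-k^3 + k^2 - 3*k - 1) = -k^5 + 8*k^4 - 4*k^3 + 14*k^2 + 25*k + 6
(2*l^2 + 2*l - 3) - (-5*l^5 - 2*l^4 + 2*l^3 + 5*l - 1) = 5*l^5 + 2*l^4 - 2*l^3 + 2*l^2 - 3*l - 2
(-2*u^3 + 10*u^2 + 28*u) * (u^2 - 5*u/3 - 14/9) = -2*u^5 + 40*u^4/3 + 130*u^3/9 - 560*u^2/9 - 392*u/9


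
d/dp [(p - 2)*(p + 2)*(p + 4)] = 3*p^2 + 8*p - 4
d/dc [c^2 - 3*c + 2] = 2*c - 3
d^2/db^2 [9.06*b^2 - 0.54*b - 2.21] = 18.1200000000000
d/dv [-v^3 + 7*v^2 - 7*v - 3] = -3*v^2 + 14*v - 7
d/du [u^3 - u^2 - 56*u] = 3*u^2 - 2*u - 56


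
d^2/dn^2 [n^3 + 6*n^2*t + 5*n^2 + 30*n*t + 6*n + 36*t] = 6*n + 12*t + 10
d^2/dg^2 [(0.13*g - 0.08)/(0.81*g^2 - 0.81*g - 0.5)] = ((0.3402 - 0.6318*g)*(-0.81*g^2 + 0.81*g + 0.5) - (0.13*g - 0.08)*(1.62*g - 0.81)*(3.24*g - 1.62))/(-0.81*g^2 + 0.81*g + 0.5)^3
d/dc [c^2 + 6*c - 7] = 2*c + 6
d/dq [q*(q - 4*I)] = 2*q - 4*I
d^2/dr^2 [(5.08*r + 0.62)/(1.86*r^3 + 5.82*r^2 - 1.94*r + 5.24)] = (105.448608*r^5 + 355.69152*r^4 + 488.190912*r^3 - 481.558464*r^2 - 1007.800848*r + 70.133328)/(6.434856*r^9 + 60.404616*r^8 + 168.87312*r^7 + 125.516952*r^6 + 164.207808*r^5 + 484.738488*r^4 - 209.070728*r^3 + 538.573488*r^2 - 159.803232*r + 143.877824)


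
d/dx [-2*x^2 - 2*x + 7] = -4*x - 2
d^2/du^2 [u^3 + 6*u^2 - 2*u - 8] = 6*u + 12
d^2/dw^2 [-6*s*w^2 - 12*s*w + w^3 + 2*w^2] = -12*s + 6*w + 4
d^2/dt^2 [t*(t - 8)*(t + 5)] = 6*t - 6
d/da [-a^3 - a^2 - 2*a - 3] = -3*a^2 - 2*a - 2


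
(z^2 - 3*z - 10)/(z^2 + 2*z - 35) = (z + 2)/(z + 7)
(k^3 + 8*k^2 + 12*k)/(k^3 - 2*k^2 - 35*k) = (k^2 + 8*k + 12)/(k^2 - 2*k - 35)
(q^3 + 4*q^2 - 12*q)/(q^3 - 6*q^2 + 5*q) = (q^2 + 4*q - 12)/(q^2 - 6*q + 5)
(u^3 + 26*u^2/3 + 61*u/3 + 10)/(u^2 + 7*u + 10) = (u^2 + 11*u/3 + 2)/(u + 2)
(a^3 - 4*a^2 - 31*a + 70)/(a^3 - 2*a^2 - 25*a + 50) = (a - 7)/(a - 5)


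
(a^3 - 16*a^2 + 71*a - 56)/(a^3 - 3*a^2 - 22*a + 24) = (a^2 - 15*a + 56)/(a^2 - 2*a - 24)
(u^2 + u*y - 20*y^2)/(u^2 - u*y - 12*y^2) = (u + 5*y)/(u + 3*y)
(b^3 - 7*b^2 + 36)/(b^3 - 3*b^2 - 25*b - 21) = (-b^3 + 7*b^2 - 36)/(-b^3 + 3*b^2 + 25*b + 21)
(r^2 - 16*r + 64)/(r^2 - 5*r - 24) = (r - 8)/(r + 3)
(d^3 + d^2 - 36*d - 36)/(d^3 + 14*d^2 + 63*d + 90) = (d^2 - 5*d - 6)/(d^2 + 8*d + 15)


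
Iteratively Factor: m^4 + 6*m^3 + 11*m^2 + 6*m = (m + 1)*(m^3 + 5*m^2 + 6*m) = (m + 1)*(m + 2)*(m^2 + 3*m) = m*(m + 1)*(m + 2)*(m + 3)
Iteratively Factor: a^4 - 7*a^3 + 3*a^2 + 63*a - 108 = (a - 3)*(a^3 - 4*a^2 - 9*a + 36) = (a - 3)^2*(a^2 - a - 12) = (a - 4)*(a - 3)^2*(a + 3)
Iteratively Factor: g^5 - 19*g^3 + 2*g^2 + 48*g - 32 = (g + 4)*(g^4 - 4*g^3 - 3*g^2 + 14*g - 8) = (g + 2)*(g + 4)*(g^3 - 6*g^2 + 9*g - 4) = (g - 1)*(g + 2)*(g + 4)*(g^2 - 5*g + 4) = (g - 4)*(g - 1)*(g + 2)*(g + 4)*(g - 1)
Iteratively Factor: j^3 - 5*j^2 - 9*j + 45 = (j - 3)*(j^2 - 2*j - 15) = (j - 5)*(j - 3)*(j + 3)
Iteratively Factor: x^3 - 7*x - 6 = (x - 3)*(x^2 + 3*x + 2) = (x - 3)*(x + 2)*(x + 1)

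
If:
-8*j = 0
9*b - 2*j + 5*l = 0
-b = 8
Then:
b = -8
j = 0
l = 72/5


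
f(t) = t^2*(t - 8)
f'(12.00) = 240.00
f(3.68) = -58.50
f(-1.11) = -11.22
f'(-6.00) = 204.00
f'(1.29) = -15.65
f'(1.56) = -17.66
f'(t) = t^2 + 2*t*(t - 8) = t*(3*t - 16)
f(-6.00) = -504.00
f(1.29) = -11.17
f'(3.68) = -18.25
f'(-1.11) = 21.46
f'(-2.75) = 66.69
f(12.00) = 576.00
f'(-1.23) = 24.22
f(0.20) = -0.31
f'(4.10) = -15.17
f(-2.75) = -81.30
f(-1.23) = -13.96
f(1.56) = -15.67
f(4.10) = -65.56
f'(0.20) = -3.08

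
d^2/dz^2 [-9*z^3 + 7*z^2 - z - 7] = 14 - 54*z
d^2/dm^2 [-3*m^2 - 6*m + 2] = -6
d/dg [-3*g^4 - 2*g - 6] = -12*g^3 - 2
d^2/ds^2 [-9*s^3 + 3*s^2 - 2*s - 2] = 6 - 54*s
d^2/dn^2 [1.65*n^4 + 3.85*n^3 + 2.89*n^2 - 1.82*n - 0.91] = 19.8*n^2 + 23.1*n + 5.78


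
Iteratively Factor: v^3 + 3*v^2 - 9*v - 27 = (v + 3)*(v^2 - 9) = (v - 3)*(v + 3)*(v + 3)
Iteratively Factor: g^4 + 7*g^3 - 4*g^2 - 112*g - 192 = (g + 4)*(g^3 + 3*g^2 - 16*g - 48) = (g - 4)*(g + 4)*(g^2 + 7*g + 12) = (g - 4)*(g + 4)^2*(g + 3)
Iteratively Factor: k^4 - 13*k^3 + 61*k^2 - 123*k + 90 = (k - 3)*(k^3 - 10*k^2 + 31*k - 30) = (k - 3)*(k - 2)*(k^2 - 8*k + 15) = (k - 3)^2*(k - 2)*(k - 5)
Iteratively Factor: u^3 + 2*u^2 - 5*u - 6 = (u + 3)*(u^2 - u - 2) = (u + 1)*(u + 3)*(u - 2)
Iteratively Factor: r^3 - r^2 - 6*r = (r + 2)*(r^2 - 3*r) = r*(r + 2)*(r - 3)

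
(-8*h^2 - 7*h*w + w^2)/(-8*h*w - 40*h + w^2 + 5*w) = (h + w)/(w + 5)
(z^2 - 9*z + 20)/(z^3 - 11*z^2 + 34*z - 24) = (z - 5)/(z^2 - 7*z + 6)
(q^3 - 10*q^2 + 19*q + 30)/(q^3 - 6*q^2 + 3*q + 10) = (q - 6)/(q - 2)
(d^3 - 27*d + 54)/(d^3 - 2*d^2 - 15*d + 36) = (d + 6)/(d + 4)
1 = 1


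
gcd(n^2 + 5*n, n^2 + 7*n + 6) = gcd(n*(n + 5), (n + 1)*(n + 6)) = 1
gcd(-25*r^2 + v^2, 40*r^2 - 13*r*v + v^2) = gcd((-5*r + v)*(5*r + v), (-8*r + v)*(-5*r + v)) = 5*r - v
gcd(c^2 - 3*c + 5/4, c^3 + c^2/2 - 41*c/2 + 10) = c - 1/2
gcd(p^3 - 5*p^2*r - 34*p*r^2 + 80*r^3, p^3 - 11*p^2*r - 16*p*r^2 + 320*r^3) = p^2 - 3*p*r - 40*r^2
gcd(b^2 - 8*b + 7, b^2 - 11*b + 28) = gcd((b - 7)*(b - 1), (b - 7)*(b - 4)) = b - 7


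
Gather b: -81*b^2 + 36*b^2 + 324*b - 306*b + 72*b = -45*b^2 + 90*b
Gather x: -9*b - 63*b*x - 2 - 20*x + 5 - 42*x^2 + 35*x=-9*b - 42*x^2 + x*(15 - 63*b) + 3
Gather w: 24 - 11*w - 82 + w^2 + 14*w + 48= w^2 + 3*w - 10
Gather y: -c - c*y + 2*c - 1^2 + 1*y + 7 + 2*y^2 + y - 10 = c + 2*y^2 + y*(2 - c) - 4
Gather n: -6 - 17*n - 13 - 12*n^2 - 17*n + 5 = -12*n^2 - 34*n - 14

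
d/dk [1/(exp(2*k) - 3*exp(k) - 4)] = (3 - 2*exp(k))*exp(k)/(-exp(2*k) + 3*exp(k) + 4)^2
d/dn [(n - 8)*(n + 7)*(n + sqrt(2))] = 3*n^2 - 2*n + 2*sqrt(2)*n - 56 - sqrt(2)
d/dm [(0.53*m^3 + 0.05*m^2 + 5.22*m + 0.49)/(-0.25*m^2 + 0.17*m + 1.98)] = (-0.1325*m^4 + 0.1802*m^3 + 4.4617*m^2 + 0.443*m + 10.2523)/(0.0625*m^4 - 0.085*m^3 - 0.9611*m^2 + 0.6732*m + 3.9204)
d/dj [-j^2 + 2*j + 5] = 2 - 2*j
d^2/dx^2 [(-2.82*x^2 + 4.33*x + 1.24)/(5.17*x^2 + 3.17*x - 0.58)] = (323.90567*x^3 + 148.126704*x^2 + 199.837044*x + 46.38278)/(138.188413*x^6 + 254.191839*x^5 + 109.350153*x^4 - 25.178359*x^3 - 12.267522*x^2 + 3.199164*x - 0.195112)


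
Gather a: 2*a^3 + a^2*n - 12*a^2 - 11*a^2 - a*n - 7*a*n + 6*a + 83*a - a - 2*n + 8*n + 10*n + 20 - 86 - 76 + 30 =2*a^3 + a^2*(n - 23) + a*(88 - 8*n) + 16*n - 112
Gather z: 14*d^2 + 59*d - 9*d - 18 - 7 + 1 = 14*d^2 + 50*d - 24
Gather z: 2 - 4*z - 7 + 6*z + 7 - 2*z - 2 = 0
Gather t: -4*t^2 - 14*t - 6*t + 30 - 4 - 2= -4*t^2 - 20*t + 24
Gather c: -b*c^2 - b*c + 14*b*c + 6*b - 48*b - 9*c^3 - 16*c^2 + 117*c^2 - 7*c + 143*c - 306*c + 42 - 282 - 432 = -42*b - 9*c^3 + c^2*(101 - b) + c*(13*b - 170) - 672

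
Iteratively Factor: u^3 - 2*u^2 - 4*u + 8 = (u - 2)*(u^2 - 4) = (u - 2)^2*(u + 2)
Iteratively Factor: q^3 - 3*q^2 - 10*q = (q)*(q^2 - 3*q - 10) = q*(q + 2)*(q - 5)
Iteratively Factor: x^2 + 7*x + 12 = (x + 4)*(x + 3)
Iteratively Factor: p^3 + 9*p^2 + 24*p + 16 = (p + 4)*(p^2 + 5*p + 4) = (p + 1)*(p + 4)*(p + 4)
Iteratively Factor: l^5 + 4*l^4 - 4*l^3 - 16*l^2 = (l + 2)*(l^4 + 2*l^3 - 8*l^2) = l*(l + 2)*(l^3 + 2*l^2 - 8*l) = l*(l - 2)*(l + 2)*(l^2 + 4*l) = l^2*(l - 2)*(l + 2)*(l + 4)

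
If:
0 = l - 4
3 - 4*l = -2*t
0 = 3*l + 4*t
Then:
No Solution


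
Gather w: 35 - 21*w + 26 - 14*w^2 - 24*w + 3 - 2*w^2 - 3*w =-16*w^2 - 48*w + 64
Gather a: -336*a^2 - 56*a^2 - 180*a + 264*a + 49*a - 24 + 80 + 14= -392*a^2 + 133*a + 70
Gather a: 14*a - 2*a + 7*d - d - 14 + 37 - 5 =12*a + 6*d + 18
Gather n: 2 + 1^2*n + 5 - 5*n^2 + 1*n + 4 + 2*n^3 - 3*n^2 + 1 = 2*n^3 - 8*n^2 + 2*n + 12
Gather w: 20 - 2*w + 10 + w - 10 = 20 - w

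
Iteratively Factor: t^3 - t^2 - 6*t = (t - 3)*(t^2 + 2*t) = (t - 3)*(t + 2)*(t)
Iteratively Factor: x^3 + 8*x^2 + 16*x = (x + 4)*(x^2 + 4*x) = (x + 4)^2*(x)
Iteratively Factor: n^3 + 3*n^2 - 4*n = (n - 1)*(n^2 + 4*n) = n*(n - 1)*(n + 4)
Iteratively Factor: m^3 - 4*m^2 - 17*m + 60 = (m - 5)*(m^2 + m - 12) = (m - 5)*(m - 3)*(m + 4)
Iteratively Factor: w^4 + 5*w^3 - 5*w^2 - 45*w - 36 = (w + 3)*(w^3 + 2*w^2 - 11*w - 12) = (w + 3)*(w + 4)*(w^2 - 2*w - 3) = (w - 3)*(w + 3)*(w + 4)*(w + 1)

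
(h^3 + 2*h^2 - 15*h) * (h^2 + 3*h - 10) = h^5 + 5*h^4 - 19*h^3 - 65*h^2 + 150*h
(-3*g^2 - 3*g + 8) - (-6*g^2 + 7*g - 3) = 3*g^2 - 10*g + 11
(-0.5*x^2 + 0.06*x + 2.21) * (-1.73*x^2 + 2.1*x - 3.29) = 0.865*x^4 - 1.1538*x^3 - 2.0523*x^2 + 4.4436*x - 7.2709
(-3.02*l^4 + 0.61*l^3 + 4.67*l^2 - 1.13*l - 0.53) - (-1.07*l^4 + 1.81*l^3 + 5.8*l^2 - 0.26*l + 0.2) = -1.95*l^4 - 1.2*l^3 - 1.13*l^2 - 0.87*l - 0.73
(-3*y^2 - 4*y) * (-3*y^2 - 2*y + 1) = 9*y^4 + 18*y^3 + 5*y^2 - 4*y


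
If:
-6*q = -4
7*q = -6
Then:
No Solution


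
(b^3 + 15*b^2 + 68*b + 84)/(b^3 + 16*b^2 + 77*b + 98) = (b + 6)/(b + 7)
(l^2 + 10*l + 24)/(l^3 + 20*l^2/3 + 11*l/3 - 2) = 3*(l + 4)/(3*l^2 + 2*l - 1)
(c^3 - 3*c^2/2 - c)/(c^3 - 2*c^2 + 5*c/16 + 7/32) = 16*c*(2*c^2 - 3*c - 2)/(32*c^3 - 64*c^2 + 10*c + 7)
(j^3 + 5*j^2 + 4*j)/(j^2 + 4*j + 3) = j*(j + 4)/(j + 3)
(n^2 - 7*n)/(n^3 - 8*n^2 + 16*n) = (n - 7)/(n^2 - 8*n + 16)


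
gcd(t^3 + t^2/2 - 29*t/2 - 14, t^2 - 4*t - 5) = t + 1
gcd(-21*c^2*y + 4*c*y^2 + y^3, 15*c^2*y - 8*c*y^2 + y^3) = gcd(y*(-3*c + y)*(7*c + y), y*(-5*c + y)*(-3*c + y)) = -3*c*y + y^2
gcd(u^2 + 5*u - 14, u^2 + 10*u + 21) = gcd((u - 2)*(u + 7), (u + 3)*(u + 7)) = u + 7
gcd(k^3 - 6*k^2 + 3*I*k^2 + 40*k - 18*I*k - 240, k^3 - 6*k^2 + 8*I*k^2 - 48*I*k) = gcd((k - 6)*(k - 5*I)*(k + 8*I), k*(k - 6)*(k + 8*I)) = k^2 + k*(-6 + 8*I) - 48*I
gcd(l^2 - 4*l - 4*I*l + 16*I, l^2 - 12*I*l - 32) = l - 4*I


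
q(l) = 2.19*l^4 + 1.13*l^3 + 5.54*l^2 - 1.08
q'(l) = 8.76*l^3 + 3.39*l^2 + 11.08*l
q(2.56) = 148.24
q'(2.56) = 197.55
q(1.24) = 14.77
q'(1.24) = 35.65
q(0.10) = -1.02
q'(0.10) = 1.15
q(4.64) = 1246.19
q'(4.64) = 999.50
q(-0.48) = 0.19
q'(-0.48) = -5.51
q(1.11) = 10.62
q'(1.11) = 28.46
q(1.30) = 17.02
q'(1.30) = 39.38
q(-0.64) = 1.26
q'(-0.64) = -8.00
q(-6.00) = 2792.52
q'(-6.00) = -1836.60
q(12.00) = 48161.16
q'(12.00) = 15758.40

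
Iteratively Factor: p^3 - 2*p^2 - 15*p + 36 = (p + 4)*(p^2 - 6*p + 9) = (p - 3)*(p + 4)*(p - 3)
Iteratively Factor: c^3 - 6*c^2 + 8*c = (c)*(c^2 - 6*c + 8) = c*(c - 4)*(c - 2)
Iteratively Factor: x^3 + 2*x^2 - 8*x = (x)*(x^2 + 2*x - 8) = x*(x - 2)*(x + 4)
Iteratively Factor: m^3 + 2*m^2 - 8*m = (m)*(m^2 + 2*m - 8) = m*(m + 4)*(m - 2)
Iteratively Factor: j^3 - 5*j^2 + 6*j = (j - 2)*(j^2 - 3*j) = j*(j - 2)*(j - 3)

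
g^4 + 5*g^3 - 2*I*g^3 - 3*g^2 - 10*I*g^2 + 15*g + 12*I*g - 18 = (g - 1)*(g + 6)*(g - 3*I)*(g + I)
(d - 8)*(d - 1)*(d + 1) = d^3 - 8*d^2 - d + 8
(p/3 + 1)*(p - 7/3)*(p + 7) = p^3/3 + 23*p^2/9 - 7*p/9 - 49/3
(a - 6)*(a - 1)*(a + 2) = a^3 - 5*a^2 - 8*a + 12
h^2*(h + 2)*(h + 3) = h^4 + 5*h^3 + 6*h^2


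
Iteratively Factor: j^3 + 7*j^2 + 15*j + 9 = (j + 1)*(j^2 + 6*j + 9) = (j + 1)*(j + 3)*(j + 3)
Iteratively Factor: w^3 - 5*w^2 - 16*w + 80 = (w - 5)*(w^2 - 16) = (w - 5)*(w + 4)*(w - 4)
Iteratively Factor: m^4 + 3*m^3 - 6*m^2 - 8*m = (m)*(m^3 + 3*m^2 - 6*m - 8) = m*(m + 1)*(m^2 + 2*m - 8) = m*(m - 2)*(m + 1)*(m + 4)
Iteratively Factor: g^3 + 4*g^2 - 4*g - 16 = (g + 2)*(g^2 + 2*g - 8) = (g - 2)*(g + 2)*(g + 4)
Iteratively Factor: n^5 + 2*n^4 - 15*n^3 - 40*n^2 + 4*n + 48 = (n - 1)*(n^4 + 3*n^3 - 12*n^2 - 52*n - 48) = (n - 1)*(n + 2)*(n^3 + n^2 - 14*n - 24) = (n - 1)*(n + 2)*(n + 3)*(n^2 - 2*n - 8) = (n - 1)*(n + 2)^2*(n + 3)*(n - 4)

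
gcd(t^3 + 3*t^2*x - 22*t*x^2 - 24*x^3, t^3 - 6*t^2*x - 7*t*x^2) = t + x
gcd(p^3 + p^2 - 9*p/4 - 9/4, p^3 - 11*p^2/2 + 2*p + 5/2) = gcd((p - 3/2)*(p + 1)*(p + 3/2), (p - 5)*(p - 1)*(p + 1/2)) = 1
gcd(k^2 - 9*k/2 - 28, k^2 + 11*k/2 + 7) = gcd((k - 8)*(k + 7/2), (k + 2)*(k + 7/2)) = k + 7/2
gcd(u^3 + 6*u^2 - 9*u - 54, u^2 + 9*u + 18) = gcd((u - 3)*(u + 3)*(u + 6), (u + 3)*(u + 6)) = u^2 + 9*u + 18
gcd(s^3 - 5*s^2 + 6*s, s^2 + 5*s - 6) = 1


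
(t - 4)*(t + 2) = t^2 - 2*t - 8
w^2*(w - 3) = w^3 - 3*w^2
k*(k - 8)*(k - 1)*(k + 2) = k^4 - 7*k^3 - 10*k^2 + 16*k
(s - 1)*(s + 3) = s^2 + 2*s - 3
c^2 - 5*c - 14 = (c - 7)*(c + 2)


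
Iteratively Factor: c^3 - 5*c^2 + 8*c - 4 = (c - 2)*(c^2 - 3*c + 2) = (c - 2)^2*(c - 1)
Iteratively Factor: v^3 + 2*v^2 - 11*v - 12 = (v + 1)*(v^2 + v - 12) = (v - 3)*(v + 1)*(v + 4)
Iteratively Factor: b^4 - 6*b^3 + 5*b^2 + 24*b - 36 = (b - 3)*(b^3 - 3*b^2 - 4*b + 12) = (b - 3)*(b - 2)*(b^2 - b - 6) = (b - 3)^2*(b - 2)*(b + 2)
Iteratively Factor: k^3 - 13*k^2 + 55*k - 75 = (k - 5)*(k^2 - 8*k + 15) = (k - 5)*(k - 3)*(k - 5)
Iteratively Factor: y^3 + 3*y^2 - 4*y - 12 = (y + 2)*(y^2 + y - 6) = (y - 2)*(y + 2)*(y + 3)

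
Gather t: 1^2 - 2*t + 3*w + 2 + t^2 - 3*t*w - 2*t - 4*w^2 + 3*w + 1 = t^2 + t*(-3*w - 4) - 4*w^2 + 6*w + 4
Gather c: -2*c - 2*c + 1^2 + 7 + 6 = 14 - 4*c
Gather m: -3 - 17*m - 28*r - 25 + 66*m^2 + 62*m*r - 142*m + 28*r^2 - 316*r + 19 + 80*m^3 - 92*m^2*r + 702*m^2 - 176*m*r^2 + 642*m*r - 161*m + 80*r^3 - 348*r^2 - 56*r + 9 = 80*m^3 + m^2*(768 - 92*r) + m*(-176*r^2 + 704*r - 320) + 80*r^3 - 320*r^2 - 400*r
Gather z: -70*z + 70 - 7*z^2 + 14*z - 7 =-7*z^2 - 56*z + 63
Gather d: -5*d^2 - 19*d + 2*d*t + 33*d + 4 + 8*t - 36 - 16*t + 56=-5*d^2 + d*(2*t + 14) - 8*t + 24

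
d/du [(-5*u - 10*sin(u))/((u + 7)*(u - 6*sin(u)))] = 5*(-8*u^2*cos(u) + u^2 + 4*u*sin(u) - 56*u*cos(u) - 12*sin(u)^2 + 56*sin(u))/((u + 7)^2*(u - 6*sin(u))^2)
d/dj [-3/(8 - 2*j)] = -3/(2*(j - 4)^2)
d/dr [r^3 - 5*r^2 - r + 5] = 3*r^2 - 10*r - 1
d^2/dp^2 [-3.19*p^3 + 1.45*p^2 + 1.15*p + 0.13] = 2.9 - 19.14*p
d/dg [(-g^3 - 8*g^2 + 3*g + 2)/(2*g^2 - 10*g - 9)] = (-2*g^4 + 20*g^3 + 101*g^2 + 136*g - 7)/(4*g^4 - 40*g^3 + 64*g^2 + 180*g + 81)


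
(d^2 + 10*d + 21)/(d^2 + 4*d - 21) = (d + 3)/(d - 3)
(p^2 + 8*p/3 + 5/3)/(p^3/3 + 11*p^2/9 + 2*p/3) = 3*(3*p^2 + 8*p + 5)/(p*(3*p^2 + 11*p + 6))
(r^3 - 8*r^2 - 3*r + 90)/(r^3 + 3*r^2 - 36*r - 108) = (r - 5)/(r + 6)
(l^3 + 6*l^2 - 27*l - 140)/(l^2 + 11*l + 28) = l - 5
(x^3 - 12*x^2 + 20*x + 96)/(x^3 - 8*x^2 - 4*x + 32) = (x - 6)/(x - 2)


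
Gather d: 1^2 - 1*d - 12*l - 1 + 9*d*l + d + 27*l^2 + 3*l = 9*d*l + 27*l^2 - 9*l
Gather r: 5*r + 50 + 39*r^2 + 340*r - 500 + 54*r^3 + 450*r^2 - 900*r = 54*r^3 + 489*r^2 - 555*r - 450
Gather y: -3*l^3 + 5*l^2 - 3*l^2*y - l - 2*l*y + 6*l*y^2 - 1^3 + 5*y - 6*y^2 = -3*l^3 + 5*l^2 - l + y^2*(6*l - 6) + y*(-3*l^2 - 2*l + 5) - 1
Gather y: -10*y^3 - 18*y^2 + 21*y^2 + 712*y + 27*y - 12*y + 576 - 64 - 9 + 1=-10*y^3 + 3*y^2 + 727*y + 504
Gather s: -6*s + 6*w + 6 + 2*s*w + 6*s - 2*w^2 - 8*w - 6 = 2*s*w - 2*w^2 - 2*w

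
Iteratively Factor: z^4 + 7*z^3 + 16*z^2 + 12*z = (z + 3)*(z^3 + 4*z^2 + 4*z) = (z + 2)*(z + 3)*(z^2 + 2*z) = z*(z + 2)*(z + 3)*(z + 2)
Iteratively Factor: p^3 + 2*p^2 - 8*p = (p)*(p^2 + 2*p - 8) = p*(p + 4)*(p - 2)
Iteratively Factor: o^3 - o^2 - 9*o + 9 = (o + 3)*(o^2 - 4*o + 3) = (o - 3)*(o + 3)*(o - 1)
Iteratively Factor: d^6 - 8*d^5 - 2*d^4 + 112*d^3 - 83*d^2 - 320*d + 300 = (d - 5)*(d^5 - 3*d^4 - 17*d^3 + 27*d^2 + 52*d - 60) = (d - 5)^2*(d^4 + 2*d^3 - 7*d^2 - 8*d + 12) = (d - 5)^2*(d + 2)*(d^3 - 7*d + 6) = (d - 5)^2*(d - 2)*(d + 2)*(d^2 + 2*d - 3) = (d - 5)^2*(d - 2)*(d + 2)*(d + 3)*(d - 1)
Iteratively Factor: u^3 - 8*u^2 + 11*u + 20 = (u - 4)*(u^2 - 4*u - 5) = (u - 5)*(u - 4)*(u + 1)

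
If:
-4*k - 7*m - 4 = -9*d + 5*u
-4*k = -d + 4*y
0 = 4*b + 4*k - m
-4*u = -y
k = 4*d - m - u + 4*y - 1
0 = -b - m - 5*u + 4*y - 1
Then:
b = 65/3771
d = -316/3771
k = -71/419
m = -2296/3771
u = 140/3771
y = 560/3771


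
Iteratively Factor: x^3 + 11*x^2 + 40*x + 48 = (x + 4)*(x^2 + 7*x + 12) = (x + 4)^2*(x + 3)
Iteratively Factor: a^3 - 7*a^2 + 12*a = (a - 4)*(a^2 - 3*a) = (a - 4)*(a - 3)*(a)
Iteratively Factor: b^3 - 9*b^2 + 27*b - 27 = (b - 3)*(b^2 - 6*b + 9) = (b - 3)^2*(b - 3)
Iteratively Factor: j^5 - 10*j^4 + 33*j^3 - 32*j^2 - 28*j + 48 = (j - 2)*(j^4 - 8*j^3 + 17*j^2 + 2*j - 24) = (j - 2)*(j + 1)*(j^3 - 9*j^2 + 26*j - 24) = (j - 3)*(j - 2)*(j + 1)*(j^2 - 6*j + 8) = (j - 4)*(j - 3)*(j - 2)*(j + 1)*(j - 2)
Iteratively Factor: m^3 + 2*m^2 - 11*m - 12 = (m - 3)*(m^2 + 5*m + 4) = (m - 3)*(m + 1)*(m + 4)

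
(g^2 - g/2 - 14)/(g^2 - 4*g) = (g + 7/2)/g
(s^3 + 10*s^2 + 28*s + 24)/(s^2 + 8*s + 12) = s + 2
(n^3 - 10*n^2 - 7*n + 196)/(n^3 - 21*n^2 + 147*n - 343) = (n + 4)/(n - 7)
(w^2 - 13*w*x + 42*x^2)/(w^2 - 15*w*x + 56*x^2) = (-w + 6*x)/(-w + 8*x)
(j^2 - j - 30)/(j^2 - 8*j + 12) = (j + 5)/(j - 2)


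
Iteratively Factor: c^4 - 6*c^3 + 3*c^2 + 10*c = (c - 5)*(c^3 - c^2 - 2*c) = (c - 5)*(c + 1)*(c^2 - 2*c) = c*(c - 5)*(c + 1)*(c - 2)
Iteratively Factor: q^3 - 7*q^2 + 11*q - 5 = (q - 5)*(q^2 - 2*q + 1) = (q - 5)*(q - 1)*(q - 1)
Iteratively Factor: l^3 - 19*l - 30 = (l - 5)*(l^2 + 5*l + 6) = (l - 5)*(l + 2)*(l + 3)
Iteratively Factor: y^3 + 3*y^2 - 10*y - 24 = (y + 2)*(y^2 + y - 12) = (y - 3)*(y + 2)*(y + 4)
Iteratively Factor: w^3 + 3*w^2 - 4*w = (w)*(w^2 + 3*w - 4) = w*(w + 4)*(w - 1)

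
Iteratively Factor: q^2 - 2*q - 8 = (q - 4)*(q + 2)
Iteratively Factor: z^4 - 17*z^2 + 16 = (z - 1)*(z^3 + z^2 - 16*z - 16) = (z - 1)*(z + 1)*(z^2 - 16) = (z - 1)*(z + 1)*(z + 4)*(z - 4)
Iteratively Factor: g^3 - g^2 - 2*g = (g - 2)*(g^2 + g) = g*(g - 2)*(g + 1)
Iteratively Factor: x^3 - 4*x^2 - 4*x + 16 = (x - 2)*(x^2 - 2*x - 8) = (x - 2)*(x + 2)*(x - 4)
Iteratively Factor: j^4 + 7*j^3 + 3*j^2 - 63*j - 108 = (j - 3)*(j^3 + 10*j^2 + 33*j + 36) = (j - 3)*(j + 3)*(j^2 + 7*j + 12) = (j - 3)*(j + 3)^2*(j + 4)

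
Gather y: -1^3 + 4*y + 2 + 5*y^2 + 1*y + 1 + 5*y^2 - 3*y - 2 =10*y^2 + 2*y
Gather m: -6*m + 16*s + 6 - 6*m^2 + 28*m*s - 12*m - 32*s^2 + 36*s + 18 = -6*m^2 + m*(28*s - 18) - 32*s^2 + 52*s + 24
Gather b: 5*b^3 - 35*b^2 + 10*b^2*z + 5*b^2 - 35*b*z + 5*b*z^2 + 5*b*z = 5*b^3 + b^2*(10*z - 30) + b*(5*z^2 - 30*z)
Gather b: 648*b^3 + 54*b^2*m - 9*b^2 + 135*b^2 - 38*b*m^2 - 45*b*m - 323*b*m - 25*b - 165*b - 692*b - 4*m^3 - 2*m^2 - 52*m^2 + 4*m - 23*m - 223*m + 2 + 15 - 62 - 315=648*b^3 + b^2*(54*m + 126) + b*(-38*m^2 - 368*m - 882) - 4*m^3 - 54*m^2 - 242*m - 360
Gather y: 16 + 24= 40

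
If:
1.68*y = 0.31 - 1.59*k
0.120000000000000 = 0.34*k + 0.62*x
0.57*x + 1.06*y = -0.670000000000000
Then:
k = 0.74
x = -0.21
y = -0.52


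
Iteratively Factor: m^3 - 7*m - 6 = (m + 1)*(m^2 - m - 6) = (m - 3)*(m + 1)*(m + 2)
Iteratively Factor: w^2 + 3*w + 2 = (w + 1)*(w + 2)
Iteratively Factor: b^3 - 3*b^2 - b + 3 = (b - 3)*(b^2 - 1) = (b - 3)*(b - 1)*(b + 1)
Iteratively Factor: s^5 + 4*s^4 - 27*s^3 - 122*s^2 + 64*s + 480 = (s + 4)*(s^4 - 27*s^2 - 14*s + 120) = (s - 2)*(s + 4)*(s^3 + 2*s^2 - 23*s - 60) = (s - 2)*(s + 3)*(s + 4)*(s^2 - s - 20) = (s - 5)*(s - 2)*(s + 3)*(s + 4)*(s + 4)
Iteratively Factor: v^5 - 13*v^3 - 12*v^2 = (v - 4)*(v^4 + 4*v^3 + 3*v^2) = v*(v - 4)*(v^3 + 4*v^2 + 3*v) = v*(v - 4)*(v + 1)*(v^2 + 3*v) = v*(v - 4)*(v + 1)*(v + 3)*(v)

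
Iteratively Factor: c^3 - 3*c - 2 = (c + 1)*(c^2 - c - 2) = (c + 1)^2*(c - 2)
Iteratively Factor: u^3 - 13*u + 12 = (u + 4)*(u^2 - 4*u + 3) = (u - 1)*(u + 4)*(u - 3)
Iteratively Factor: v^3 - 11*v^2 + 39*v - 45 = (v - 3)*(v^2 - 8*v + 15) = (v - 3)^2*(v - 5)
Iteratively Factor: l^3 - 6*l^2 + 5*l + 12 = (l + 1)*(l^2 - 7*l + 12) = (l - 4)*(l + 1)*(l - 3)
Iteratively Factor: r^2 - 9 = (r - 3)*(r + 3)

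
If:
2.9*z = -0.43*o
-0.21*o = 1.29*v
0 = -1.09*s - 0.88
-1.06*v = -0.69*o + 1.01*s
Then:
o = -0.95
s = -0.81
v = 0.15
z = 0.14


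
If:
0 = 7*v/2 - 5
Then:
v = 10/7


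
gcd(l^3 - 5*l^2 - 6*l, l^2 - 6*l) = l^2 - 6*l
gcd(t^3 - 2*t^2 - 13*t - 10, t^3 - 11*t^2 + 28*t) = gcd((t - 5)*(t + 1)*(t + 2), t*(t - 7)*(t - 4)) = 1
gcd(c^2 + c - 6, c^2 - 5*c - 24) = c + 3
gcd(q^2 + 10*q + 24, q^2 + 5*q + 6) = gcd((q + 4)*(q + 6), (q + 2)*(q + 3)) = 1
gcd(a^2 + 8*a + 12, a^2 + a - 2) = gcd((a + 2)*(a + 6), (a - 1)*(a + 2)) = a + 2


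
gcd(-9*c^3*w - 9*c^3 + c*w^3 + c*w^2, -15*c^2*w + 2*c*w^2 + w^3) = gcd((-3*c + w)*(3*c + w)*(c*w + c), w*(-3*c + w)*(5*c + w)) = -3*c + w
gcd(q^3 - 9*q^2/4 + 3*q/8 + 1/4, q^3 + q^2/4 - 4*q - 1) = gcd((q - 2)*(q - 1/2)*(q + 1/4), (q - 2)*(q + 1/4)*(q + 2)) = q^2 - 7*q/4 - 1/2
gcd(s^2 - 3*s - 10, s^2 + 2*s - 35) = s - 5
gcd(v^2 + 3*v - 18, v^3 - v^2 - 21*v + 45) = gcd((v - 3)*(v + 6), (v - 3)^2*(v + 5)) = v - 3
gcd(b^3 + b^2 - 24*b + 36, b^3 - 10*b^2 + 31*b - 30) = b^2 - 5*b + 6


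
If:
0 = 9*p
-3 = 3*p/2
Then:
No Solution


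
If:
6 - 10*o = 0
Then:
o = 3/5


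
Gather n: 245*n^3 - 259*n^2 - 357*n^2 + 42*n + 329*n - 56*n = 245*n^3 - 616*n^2 + 315*n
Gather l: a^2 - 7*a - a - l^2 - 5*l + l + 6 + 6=a^2 - 8*a - l^2 - 4*l + 12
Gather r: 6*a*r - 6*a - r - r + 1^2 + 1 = -6*a + r*(6*a - 2) + 2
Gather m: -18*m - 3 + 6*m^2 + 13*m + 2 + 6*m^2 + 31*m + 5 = 12*m^2 + 26*m + 4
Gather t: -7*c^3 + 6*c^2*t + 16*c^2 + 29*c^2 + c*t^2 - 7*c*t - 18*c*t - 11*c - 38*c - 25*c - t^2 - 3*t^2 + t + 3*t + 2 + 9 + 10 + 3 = -7*c^3 + 45*c^2 - 74*c + t^2*(c - 4) + t*(6*c^2 - 25*c + 4) + 24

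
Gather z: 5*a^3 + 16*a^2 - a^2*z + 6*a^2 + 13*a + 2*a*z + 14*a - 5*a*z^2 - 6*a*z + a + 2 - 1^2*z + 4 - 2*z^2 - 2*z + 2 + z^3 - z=5*a^3 + 22*a^2 + 28*a + z^3 + z^2*(-5*a - 2) + z*(-a^2 - 4*a - 4) + 8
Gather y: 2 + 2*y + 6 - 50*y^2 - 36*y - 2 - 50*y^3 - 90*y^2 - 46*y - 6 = -50*y^3 - 140*y^2 - 80*y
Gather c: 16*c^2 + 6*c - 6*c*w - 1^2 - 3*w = 16*c^2 + c*(6 - 6*w) - 3*w - 1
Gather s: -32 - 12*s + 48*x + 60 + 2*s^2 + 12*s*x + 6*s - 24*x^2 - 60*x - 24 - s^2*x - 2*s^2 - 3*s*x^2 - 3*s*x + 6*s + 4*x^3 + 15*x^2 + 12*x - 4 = -s^2*x + s*(-3*x^2 + 9*x) + 4*x^3 - 9*x^2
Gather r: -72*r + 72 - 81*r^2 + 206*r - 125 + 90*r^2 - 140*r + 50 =9*r^2 - 6*r - 3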